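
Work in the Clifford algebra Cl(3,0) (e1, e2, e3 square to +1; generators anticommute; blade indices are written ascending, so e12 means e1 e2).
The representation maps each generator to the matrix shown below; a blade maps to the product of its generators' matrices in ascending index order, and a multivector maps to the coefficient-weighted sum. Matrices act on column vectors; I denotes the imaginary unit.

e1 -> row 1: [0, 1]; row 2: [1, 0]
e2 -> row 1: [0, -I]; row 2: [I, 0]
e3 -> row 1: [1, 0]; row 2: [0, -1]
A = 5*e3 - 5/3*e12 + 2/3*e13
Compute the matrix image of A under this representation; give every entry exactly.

Bivector images (products of the table entries): rho(e12) = rho(e1)rho(e2) = row 1: [I, 0]; row 2: [0, -I]; rho(e13) = rho(e1)rho(e3) = row 1: [0, -1]; row 2: [1, 0].
M = (5)*rho(e3) + (-5/3)*rho(e12) + (2/3)*rho(e13), summed entrywise:
Answer: row 1: [5 - 5*I/3, -2/3]; row 2: [2/3, -5 + 5*I/3]


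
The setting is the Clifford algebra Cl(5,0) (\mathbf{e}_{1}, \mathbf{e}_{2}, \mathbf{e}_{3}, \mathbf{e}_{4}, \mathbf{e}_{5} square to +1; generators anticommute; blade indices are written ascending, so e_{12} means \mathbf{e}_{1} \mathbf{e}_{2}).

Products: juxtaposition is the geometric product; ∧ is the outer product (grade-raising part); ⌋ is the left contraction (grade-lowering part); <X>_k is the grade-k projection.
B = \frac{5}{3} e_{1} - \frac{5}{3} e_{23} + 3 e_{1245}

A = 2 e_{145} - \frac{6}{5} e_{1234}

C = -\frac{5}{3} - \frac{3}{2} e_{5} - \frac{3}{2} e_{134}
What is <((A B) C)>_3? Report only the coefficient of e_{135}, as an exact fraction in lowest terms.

step 1: -6 e_{2} - 2 e_{14} + \frac{18}{5} e_{35} + \frac{10}{3} e_{45} + 2 e_{234} - \frac{10}{3} e_{12345}
step 2: 10 e_{2} - \frac{12}{5} e_{3} - 5 e_{4} - 3 e_{12} + \frac{10}{3} e_{14} + 4 e_{25} - 6 e_{35} - \frac{50}{9} e_{45} + 5 e_{135} - \frac{12}{5} e_{145} - \frac{10}{3} e_{234} - 4 e_{1234} - 3 e_{2345} + \frac{50}{9} e_{12345}
step 3: 5 e_{135} - \frac{12}{5} e_{145} - \frac{10}{3} e_{234}
Answer: 5


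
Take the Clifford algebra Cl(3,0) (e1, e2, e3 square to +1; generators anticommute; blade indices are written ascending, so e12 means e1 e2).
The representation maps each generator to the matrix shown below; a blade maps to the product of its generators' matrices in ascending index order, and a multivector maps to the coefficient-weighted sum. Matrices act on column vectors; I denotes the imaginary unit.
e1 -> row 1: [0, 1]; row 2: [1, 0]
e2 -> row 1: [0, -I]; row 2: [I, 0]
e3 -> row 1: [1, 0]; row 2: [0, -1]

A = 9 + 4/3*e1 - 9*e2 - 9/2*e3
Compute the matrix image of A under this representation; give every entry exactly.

M = (9)*1 + (4/3)*rho(e1) + (-9)*rho(e2) + (-9/2)*rho(e3), summed entrywise (1 is the identity matrix):
Answer: row 1: [9/2, 4/3 + 9*I]; row 2: [4/3 - 9*I, 27/2]


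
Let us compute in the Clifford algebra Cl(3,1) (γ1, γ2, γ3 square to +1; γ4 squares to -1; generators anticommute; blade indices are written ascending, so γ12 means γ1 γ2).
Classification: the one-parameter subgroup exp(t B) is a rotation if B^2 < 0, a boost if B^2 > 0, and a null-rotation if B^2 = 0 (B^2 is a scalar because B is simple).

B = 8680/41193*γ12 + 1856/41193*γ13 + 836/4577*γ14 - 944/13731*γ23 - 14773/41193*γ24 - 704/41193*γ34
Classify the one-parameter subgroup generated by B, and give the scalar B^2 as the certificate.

B^2 term by term: the squares give (8680/41193)^2*(γ12)^2 + (1856/41193)^2*(γ13)^2 + (836/4577)^2*(γ14)^2 + (-944/13731)^2*(γ23)^2 + (-14773/41193)^2*(γ24)^2 + (-704/41193)^2*(γ34)^2 = 75342400/1696863249*(-1) + 3444736/1696863249*(-1) + 698896/20948929*(+1) + 891136/188540361*(-1) + 218241529/1696863249*(+1) + 495616/1696863249*(+1) = 1/9 (each basis 2-blade squares to minus the product of its generators' squares); cross terms between blades sharing an index anticommute and cancel; the commuting (index-disjoint) pairs give grade-4 terms 2*c*c'*(blade product), which cancel blade by blade — γ1234: -12221440/1696863249 + 54837376/1696863249 - 1578368/62846787 = 0 — confirming B is simple. So B^2 = 1/9.
Answer: boost, certificate B^2 = 1/9. One invariant decides it: the square 1/9 survives every conjugation, and its sign is exactly the classification.


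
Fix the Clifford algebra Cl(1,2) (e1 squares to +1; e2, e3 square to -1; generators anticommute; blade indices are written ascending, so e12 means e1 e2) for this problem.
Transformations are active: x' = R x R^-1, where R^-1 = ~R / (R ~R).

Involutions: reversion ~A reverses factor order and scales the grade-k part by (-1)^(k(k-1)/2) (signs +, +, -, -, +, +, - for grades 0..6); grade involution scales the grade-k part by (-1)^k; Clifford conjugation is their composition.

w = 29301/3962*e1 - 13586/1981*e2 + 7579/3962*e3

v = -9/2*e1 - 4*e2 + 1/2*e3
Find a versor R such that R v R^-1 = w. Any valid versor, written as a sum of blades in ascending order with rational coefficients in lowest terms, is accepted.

Key observation: q(v) = q(w) = 4 (sandwiches preserve the norm), so R = v + w = 5736/1981*e1 - 21510/1981*e2 + 4780/1981*e3 works whenever it is invertible — the component of v along it is kept and (v - w)/2 reverses, sending v to w.
Answer: 5736/1981*e1 - 21510/1981*e2 + 4780/1981*e3


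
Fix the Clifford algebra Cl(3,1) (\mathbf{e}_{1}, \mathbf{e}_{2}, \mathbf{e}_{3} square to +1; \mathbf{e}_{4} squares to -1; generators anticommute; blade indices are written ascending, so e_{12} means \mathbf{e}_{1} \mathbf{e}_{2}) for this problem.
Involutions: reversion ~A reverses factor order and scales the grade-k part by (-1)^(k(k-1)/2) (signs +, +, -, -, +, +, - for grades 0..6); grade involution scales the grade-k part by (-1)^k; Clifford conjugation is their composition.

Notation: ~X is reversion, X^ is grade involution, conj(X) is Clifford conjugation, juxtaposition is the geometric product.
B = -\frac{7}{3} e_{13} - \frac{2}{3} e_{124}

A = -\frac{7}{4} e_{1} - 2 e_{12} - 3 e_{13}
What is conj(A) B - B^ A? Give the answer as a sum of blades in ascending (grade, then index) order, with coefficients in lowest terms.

first term: 7 - \frac{49}{12} e_{3} + \frac{4}{3} e_{4} + \frac{14}{3} e_{23} - \frac{7}{6} e_{24} - 2 e_{234}
second term: -7 - \frac{49}{12} e_{3} + \frac{4}{3} e_{4} + \frac{14}{3} e_{23} - \frac{7}{6} e_{24} + 2 e_{234}
Answer: 14 - 4 e_{234}


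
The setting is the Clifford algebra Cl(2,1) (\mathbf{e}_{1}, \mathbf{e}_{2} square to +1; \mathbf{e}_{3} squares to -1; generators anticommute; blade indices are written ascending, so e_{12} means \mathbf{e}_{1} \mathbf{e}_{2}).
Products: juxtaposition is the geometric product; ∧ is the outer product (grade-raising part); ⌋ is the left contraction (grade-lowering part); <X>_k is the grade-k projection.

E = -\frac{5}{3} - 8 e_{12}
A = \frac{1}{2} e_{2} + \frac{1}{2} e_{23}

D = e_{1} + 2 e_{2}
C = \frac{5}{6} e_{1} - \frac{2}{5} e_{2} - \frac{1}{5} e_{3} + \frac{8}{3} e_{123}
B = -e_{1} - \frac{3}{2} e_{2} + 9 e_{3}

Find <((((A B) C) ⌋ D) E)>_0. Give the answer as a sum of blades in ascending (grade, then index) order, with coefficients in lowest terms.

step 1: -\frac{3}{4} - \frac{9}{2} e_{2} + \frac{3}{4} e_{3} + \frac{1}{2} e_{12} + \frac{9}{2} e_{23} - \frac{1}{2} e_{123}
step 2: \frac{37}{60} + \frac{447}{40} e_{1} + \frac{47}{60} e_{2} + \frac{37}{60} e_{3} + \frac{33}{20} e_{12} + \frac{447}{40} e_{13} + \frac{47}{60} e_{23} + \frac{33}{20} e_{123}
step 3: \frac{1529}{120} + \frac{37}{60} e_{1} + \frac{37}{30} e_{2}
step 4: -\frac{1529}{72} + \frac{1591}{180} e_{1} - \frac{629}{90} e_{2} - \frac{1529}{15} e_{12}
step 5: -\frac{1529}{72}
Answer: -\frac{1529}{72}


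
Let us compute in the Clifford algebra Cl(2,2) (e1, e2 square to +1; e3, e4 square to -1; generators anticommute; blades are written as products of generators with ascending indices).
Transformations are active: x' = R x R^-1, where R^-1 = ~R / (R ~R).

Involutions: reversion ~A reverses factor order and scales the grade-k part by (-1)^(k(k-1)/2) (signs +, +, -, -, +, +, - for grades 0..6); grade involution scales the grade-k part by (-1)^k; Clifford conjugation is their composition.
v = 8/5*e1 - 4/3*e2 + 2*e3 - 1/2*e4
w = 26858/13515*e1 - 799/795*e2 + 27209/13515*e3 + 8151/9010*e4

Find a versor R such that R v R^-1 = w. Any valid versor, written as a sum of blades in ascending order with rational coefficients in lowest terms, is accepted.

Equal squares first: v^2 = w^2 = 79/900. Then v + w = 48482/13515*e1 - 1859/795*e2 + 54239/13515*e3 + 1823/4505*e4 is a versor taking v to w, provided it is invertible.
Answer: 48482/13515*e1 - 1859/795*e2 + 54239/13515*e3 + 1823/4505*e4


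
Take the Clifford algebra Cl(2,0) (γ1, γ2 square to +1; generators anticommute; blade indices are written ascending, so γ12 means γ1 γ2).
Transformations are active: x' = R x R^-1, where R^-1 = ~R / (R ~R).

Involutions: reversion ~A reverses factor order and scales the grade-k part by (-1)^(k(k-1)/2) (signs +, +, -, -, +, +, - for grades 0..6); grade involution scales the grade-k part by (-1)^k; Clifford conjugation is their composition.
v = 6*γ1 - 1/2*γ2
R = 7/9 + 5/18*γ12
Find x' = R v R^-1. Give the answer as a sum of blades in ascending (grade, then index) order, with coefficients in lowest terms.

~R = 7/9 - 5/18*γ12, and R ~R = 221/324, so R^-1 = ~R / (221/324).
R v = 163/36*γ1 - 37/18*γ2
Answer: 956/221*γ1 - 1851/442*γ2


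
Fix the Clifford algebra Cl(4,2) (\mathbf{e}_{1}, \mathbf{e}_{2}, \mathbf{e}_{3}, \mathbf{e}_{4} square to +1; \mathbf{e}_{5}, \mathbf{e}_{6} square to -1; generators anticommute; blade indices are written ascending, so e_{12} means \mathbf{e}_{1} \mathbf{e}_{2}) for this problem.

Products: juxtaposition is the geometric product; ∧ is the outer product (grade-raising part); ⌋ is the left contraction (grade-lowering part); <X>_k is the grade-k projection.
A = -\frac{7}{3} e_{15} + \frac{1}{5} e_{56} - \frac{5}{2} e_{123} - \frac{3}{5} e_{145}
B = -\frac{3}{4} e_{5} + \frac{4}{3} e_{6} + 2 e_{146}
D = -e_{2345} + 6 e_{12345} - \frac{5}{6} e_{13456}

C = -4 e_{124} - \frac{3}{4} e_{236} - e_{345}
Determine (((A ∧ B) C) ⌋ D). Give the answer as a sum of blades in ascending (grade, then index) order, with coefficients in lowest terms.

step 1: -\frac{28}{9} e_{156} + \frac{15}{8} e_{1235} - \frac{10}{3} e_{1236} - \frac{4}{5} e_{1456}
step 2: \frac{5}{2} e_{1} + \frac{15}{8} e_{124} - \frac{4}{5} e_{136} + \frac{45}{32} e_{156} + \frac{16}{5} e_{256} - \frac{15}{2} e_{345} + \frac{40}{3} e_{346} - \frac{7}{3} e_{1235} + \frac{28}{9} e_{1346} + \frac{112}{9} e_{2456} - \frac{3}{5} e_{12345} - \frac{10}{3} e_{12456}
step 3: \frac{18}{5} - \frac{15}{2} e_{2} - 14 e_{4} - \frac{70}{27} e_{5} - 45 e_{12} - \frac{100}{9} e_{15} - \frac{25}{4} e_{16} + \frac{75}{64} e_{34} + \frac{45}{4} e_{35} + \frac{2}{3} e_{45} + 15 e_{2345} - \frac{25}{12} e_{3456}
Answer: \frac{18}{5} - \frac{15}{2} e_{2} - 14 e_{4} - \frac{70}{27} e_{5} - 45 e_{12} - \frac{100}{9} e_{15} - \frac{25}{4} e_{16} + \frac{75}{64} e_{34} + \frac{45}{4} e_{35} + \frac{2}{3} e_{45} + 15 e_{2345} - \frac{25}{12} e_{3456}


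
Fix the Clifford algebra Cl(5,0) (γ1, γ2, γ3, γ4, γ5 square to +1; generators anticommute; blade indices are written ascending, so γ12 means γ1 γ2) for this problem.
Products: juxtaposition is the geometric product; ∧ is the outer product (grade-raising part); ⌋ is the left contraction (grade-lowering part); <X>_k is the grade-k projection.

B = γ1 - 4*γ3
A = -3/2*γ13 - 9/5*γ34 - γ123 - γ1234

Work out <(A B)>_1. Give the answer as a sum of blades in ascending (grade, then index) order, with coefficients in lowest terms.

step 1: 6*γ1 + 3/2*γ3 - 36/5*γ4 + 4*γ12 - γ23 - 4*γ124 - 9/5*γ134 + γ234
step 2: 6*γ1 + 3/2*γ3 - 36/5*γ4
Answer: 6*γ1 + 3/2*γ3 - 36/5*γ4


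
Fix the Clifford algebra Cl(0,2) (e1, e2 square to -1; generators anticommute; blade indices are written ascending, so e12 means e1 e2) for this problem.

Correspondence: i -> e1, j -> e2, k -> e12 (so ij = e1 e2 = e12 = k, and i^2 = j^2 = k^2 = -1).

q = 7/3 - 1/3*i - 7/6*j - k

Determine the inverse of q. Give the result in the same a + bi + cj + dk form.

In blades: q = 7/3 - 1/3*e1 - 7/6*e2 - e12.
With qbar = 7/3 + 1/3*e1 + 7/6*e2 + e12 (scalar fixed, mapped units negated), q qbar = 95/12 (the sum of squared coefficients), so q^-1 = qbar / (95/12) = 28/95 + 4/95*e1 + 14/95*e2 + 12/95*e12; translating back:
Answer: 28/95 + 4/95*i + 14/95*j + 12/95*k


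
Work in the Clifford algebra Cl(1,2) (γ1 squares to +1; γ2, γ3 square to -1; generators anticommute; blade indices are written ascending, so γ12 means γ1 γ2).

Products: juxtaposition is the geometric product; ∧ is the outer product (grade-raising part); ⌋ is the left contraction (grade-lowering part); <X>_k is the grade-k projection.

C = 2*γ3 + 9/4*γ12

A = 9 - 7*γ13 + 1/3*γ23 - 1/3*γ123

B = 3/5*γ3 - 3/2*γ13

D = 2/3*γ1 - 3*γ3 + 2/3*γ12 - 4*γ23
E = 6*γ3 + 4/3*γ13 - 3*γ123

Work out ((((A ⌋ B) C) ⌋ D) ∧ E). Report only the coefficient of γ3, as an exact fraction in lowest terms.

step 1: 21/2 + 27/5*γ3 - 27/2*γ13
step 2: -54/5 + 27*γ1 + 21*γ3 + 189/8*γ12 - 243/8*γ23 + 243/20*γ123
step 3: -99/4 - 36/5*γ1 - 66*γ2 + 162/5*γ3 - 36/5*γ12 + 216/5*γ23
step 4: -297/2*γ3 - 381/5*γ13 - 396*γ23 + 2381/20*γ123
Answer: -297/2


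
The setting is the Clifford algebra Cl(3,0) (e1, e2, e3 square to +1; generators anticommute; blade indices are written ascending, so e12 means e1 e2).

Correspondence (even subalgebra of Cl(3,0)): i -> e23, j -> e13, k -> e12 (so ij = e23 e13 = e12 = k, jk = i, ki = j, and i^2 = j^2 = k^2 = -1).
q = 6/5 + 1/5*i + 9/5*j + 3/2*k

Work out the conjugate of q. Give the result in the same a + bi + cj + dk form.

In blades: q = 6/5 + 3/2*e12 + 9/5*e13 + 1/5*e23.
Quaternion conjugation is reversion on the even subalgebra: the scalar is fixed and every grade-2 blade flips sign, giving 6/5 - 3/2*e12 - 9/5*e13 - 1/5*e23; translating back:
Answer: 6/5 - 1/5*i - 9/5*j - 3/2*k


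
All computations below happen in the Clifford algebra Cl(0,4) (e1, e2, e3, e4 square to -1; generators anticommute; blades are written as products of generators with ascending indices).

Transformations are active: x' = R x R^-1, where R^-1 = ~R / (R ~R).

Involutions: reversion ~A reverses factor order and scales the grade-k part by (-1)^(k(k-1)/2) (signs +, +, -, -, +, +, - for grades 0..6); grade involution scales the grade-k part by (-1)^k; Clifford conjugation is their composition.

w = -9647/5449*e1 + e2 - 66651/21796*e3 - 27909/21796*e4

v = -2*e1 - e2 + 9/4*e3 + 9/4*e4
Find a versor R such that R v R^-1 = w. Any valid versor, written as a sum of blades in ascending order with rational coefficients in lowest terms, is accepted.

Here q(v) = q(w) = -121/8; the classical choice R = v + w = -20545/5449*e1 - 8805/10898*e3 + 5283/5449*e4 then realises v -> w under the sandwich.
Answer: -20545/5449*e1 - 8805/10898*e3 + 5283/5449*e4


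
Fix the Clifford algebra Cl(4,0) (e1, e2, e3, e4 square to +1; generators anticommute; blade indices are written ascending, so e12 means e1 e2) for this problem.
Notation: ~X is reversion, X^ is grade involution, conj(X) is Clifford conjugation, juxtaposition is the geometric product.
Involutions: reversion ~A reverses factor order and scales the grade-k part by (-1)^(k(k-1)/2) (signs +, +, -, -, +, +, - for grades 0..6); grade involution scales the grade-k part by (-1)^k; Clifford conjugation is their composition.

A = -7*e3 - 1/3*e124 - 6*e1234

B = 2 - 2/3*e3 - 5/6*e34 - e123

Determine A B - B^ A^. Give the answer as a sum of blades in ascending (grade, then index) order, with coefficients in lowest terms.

first term: 14/3 - 14*e3 + 71/6*e4 + 2*e12 + 1/3*e34 - 5/18*e123 - 14/3*e124 - 110/9*e1234
second term: 14/3 + 14*e3 + 71/6*e4 + 2*e12 - 1/3*e34 - 5/18*e123 - 10/3*e124 - 106/9*e1234
Answer: -28*e3 + 2/3*e34 - 4/3*e124 - 4/9*e1234


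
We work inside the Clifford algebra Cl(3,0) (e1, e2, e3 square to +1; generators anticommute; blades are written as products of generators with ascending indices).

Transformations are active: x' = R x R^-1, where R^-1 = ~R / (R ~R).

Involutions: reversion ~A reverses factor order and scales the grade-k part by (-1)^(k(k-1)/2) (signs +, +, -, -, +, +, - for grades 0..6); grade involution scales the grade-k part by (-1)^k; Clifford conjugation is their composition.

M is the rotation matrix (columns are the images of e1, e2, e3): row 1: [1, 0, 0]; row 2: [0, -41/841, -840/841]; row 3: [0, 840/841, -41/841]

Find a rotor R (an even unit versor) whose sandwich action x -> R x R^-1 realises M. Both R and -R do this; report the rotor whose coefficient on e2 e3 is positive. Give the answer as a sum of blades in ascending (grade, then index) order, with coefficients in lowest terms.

Method: write R = a + b12*e1 e2 + b13*e1 e3 + b23*e2 e3 with a^2 + b12^2 + b13^2 + b23^2 = 1 (so R^-1 = ~R). Expanding the columns R e_j ~R gives tr M = 4a^2 - 1 and, from the antisymmetric part, M21 - M12 = -4a*b12, M13 - M31 = 4a*b13, M32 - M23 = -4a*b23.
Here tr M = 759/841, so a^2 = (1 + tr M)/4 = 400/841 and a = ±20/29. Taking a = 20/29: M21 - M12 = 0, M13 - M31 = 0, M32 - M23 = 1680/841, giving b12 = 0, b13 = 0, b23 = -21/29, i.e. R = 20/29 - 21/29*e2 e3.
Its e2 e3 coefficient is negative, so report the other preimage -R.
Answer: -20/29 + 21/29*e2 e3. Key observation: the double cover Spin(3) -> SO(3) sends R and -R to the same matrix (trace 759/841 here), so the stated sign of the e2 e3 coefficient is what selects one sheet.


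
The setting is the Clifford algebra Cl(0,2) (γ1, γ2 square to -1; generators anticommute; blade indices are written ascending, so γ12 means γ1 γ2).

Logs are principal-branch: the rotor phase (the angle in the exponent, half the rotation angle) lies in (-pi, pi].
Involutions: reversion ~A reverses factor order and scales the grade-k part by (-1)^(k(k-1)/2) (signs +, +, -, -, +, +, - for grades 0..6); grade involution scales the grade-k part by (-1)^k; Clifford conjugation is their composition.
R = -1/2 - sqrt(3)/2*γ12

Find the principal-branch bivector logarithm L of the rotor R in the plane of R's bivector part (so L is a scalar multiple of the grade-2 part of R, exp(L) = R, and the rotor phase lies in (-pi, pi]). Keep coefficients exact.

The scalar part of R is -1/2, and that scalar determines the rotor phase on the principal branch; recovering the unit plane as bivector-part over sine of the phase gives L = phase * plane.
Concretely: cos(phase) = -1/2 gives phase = ±2*pi/3, and since phase/sin(phase) is even the sign is immaterial: L = (phase/sin(phase)) * <R>_2 = (4*sqrt(3)*pi/9) * <R>_2.
Answer: -2*pi/3*γ12


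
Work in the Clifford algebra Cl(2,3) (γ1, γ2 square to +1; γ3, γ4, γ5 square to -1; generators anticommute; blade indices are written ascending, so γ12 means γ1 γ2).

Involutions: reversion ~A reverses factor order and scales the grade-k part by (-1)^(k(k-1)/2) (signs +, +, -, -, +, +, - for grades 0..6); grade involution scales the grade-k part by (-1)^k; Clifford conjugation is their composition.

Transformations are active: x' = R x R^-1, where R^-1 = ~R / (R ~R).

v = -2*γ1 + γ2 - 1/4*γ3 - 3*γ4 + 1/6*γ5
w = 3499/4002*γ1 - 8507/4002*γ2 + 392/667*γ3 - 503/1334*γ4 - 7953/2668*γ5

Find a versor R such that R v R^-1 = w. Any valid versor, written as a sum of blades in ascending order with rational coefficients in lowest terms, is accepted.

Take R = v + w = -4505/4002*γ1 - 4505/4002*γ2 + 901/2668*γ3 - 4505/1334*γ4 - 22525/8004*γ5. Because q(v) = q(w) = -589/144, conjugation by R sends v exactly to w.
Answer: -4505/4002*γ1 - 4505/4002*γ2 + 901/2668*γ3 - 4505/1334*γ4 - 22525/8004*γ5


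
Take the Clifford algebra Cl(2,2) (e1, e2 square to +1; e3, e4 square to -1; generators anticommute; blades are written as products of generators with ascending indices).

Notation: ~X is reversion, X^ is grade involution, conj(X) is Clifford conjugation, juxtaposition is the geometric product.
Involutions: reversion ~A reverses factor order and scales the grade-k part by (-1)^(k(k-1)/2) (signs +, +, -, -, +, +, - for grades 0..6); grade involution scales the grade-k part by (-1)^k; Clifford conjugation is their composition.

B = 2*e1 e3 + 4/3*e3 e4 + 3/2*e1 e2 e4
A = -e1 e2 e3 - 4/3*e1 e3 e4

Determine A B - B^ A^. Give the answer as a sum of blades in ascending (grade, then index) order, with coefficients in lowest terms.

first term: 16/9*e1 + 2*e2 - 8/3*e4 + 2*e2 e3 + 3/2*e3 e4 + 4/3*e1 e2 e4
second term: -16/9*e1 - 2*e2 + 8/3*e4 - 2*e2 e3 - 3/2*e3 e4 + 4/3*e1 e2 e4
Answer: 32/9*e1 + 4*e2 - 16/3*e4 + 4*e2 e3 + 3*e3 e4


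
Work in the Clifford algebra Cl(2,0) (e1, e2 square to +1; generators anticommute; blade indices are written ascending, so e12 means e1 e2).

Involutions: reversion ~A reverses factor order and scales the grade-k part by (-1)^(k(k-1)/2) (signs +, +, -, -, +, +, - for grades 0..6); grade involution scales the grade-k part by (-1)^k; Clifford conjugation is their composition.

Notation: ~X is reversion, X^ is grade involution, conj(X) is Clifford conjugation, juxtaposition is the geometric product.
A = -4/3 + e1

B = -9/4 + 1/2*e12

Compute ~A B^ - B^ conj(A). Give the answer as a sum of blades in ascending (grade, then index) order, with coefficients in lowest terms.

first term: 3 - 9/4*e1 + 1/2*e2 - 2/3*e12
second term: 3 + 9/4*e1 + 1/2*e2 - 2/3*e12
Answer: -9/2*e1


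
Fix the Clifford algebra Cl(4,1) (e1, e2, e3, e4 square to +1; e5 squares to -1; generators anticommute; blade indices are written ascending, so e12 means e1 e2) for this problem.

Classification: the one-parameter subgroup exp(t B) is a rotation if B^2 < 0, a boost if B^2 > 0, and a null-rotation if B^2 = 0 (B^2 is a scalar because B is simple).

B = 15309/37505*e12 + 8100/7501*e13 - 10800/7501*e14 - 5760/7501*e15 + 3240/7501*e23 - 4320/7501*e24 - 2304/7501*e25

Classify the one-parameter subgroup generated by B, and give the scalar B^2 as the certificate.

B^2 term by term: the squares give (15309/37505)^2*(e12)^2 + (8100/7501)^2*(e13)^2 + (-10800/7501)^2*(e14)^2 + (-5760/7501)^2*(e15)^2 + (3240/7501)^2*(e23)^2 + (-4320/7501)^2*(e24)^2 + (-2304/7501)^2*(e25)^2 = 234365481/1406625025*(-1) + 65610000/56265001*(-1) + 116640000/56265001*(-1) + 33177600/56265001*(+1) + 10497600/56265001*(-1) + 18662400/56265001*(-1) + 5308416/56265001*(+1) = -81/25 (each basis 2-blade squares to minus the product of its generators' squares); cross terms between blades sharing an index anticommute and cancel; the commuting (index-disjoint) pairs give grade-4 terms 2*c*c'*(blade product), which cancel blade by blade — e1234: 69984000/56265001 - 69984000/56265001 = 0; e1235: 37324800/56265001 - 37324800/56265001 = 0; e1245: -49766400/56265001 + 49766400/56265001 = 0 — confirming B is simple. So B^2 = -81/25.
Answer: rotation, certificate B^2 = -81/25. Because -81/25 is invariant under every versor sandwich, the classification follows from its sign alone.


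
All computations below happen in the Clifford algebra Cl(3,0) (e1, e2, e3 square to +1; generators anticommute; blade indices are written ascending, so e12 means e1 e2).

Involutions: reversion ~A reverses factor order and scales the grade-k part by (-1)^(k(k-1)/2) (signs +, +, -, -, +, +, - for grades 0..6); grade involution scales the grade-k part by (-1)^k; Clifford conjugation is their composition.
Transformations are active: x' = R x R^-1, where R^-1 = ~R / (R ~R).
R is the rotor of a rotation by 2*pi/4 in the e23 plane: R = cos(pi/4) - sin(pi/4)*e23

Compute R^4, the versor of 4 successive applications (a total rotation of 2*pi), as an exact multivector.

Because a rotor carries half the rotation angle, composing 4 copies of this e23-plane rotor multiplies the phase: 4*(pi/4) = pi, hence R^4 = cos(pi) - sin(pi)*e23.
cos(pi) = -1 and sin(pi) = 0, so R^4 = -1. The total rotation 2*pi is 1 full turn, so every vector returns to itself, yet the rotor is -1, on the OTHER sheet of the double cover (an odd number of 2*pi turns).
Answer: -1


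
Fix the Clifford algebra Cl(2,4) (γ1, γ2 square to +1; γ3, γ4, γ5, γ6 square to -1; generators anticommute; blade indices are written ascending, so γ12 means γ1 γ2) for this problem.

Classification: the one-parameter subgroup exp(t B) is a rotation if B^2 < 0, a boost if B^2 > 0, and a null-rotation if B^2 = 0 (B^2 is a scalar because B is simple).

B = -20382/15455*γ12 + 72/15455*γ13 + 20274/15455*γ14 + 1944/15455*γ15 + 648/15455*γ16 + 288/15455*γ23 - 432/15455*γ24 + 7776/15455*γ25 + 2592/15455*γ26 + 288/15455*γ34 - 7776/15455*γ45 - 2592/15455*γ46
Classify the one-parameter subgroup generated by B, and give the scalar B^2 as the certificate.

B^2 term by term: the squares give (-20382/15455)^2*(γ12)^2 + (72/15455)^2*(γ13)^2 + (20274/15455)^2*(γ14)^2 + (1944/15455)^2*(γ15)^2 + (648/15455)^2*(γ16)^2 + (288/15455)^2*(γ23)^2 + (-432/15455)^2*(γ24)^2 + (7776/15455)^2*(γ25)^2 + (2592/15455)^2*(γ26)^2 + (288/15455)^2*(γ34)^2 + (-7776/15455)^2*(γ45)^2 + (-2592/15455)^2*(γ46)^2 = 415425924/238857025*(-1) + 5184/238857025*(+1) + 411035076/238857025*(+1) + 3779136/238857025*(+1) + 419904/238857025*(+1) + 82944/238857025*(+1) + 186624/238857025*(+1) + 60466176/238857025*(+1) + 6718464/238857025*(+1) + 82944/238857025*(-1) + 60466176/238857025*(-1) + 6718464/238857025*(-1) = 0 (each basis 2-blade squares to minus the product of its generators' squares); cross terms between blades sharing an index anticommute and cancel; the commuting (index-disjoint) pairs give grade-4 terms 2*c*c'*(blade product), which cancel blade by blade — γ1234: -11740032/238857025 + 62208/238857025 + 11677824/238857025 = 0; γ1235: -1119744/238857025 + 1119744/238857025 = 0; γ1236: -373248/238857025 + 373248/238857025 = 0; γ1245: 316980864/238857025 - 315301248/238857025 - 1679616/238857025 = 0; γ1246: 105660288/238857025 - 105100416/238857025 - 559872/238857025 = 0; γ1256: -10077696/238857025 + 10077696/238857025 = 0; γ1345: -1119744/238857025 + 1119744/238857025 = 0; γ1346: -373248/238857025 + 373248/238857025 = 0; γ1456: 10077696/238857025 - 10077696/238857025 = 0; γ2345: -4478976/238857025 + 4478976/238857025 = 0; γ2346: -1492992/238857025 + 1492992/238857025 = 0; γ2456: 40310784/238857025 - 40310784/238857025 = 0 — confirming B is simple. So B^2 = 0.
Answer: null-rotation, certificate B^2 = 0. Note: conjugating B changes its blade decomposition but never the scalar B^2 = 0, whose sign settles the classification.


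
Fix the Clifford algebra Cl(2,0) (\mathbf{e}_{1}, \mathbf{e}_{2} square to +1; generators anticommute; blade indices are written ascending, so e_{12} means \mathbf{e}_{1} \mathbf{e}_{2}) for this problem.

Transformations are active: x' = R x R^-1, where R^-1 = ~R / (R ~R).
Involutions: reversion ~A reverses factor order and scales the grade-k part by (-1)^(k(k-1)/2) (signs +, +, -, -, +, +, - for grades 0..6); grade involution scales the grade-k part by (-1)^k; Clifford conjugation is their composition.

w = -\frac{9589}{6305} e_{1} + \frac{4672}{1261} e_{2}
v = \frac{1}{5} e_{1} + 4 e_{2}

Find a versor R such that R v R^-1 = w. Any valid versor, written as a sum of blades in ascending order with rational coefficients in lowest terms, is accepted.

Since q(v) = q(w) = \frac{401}{25}, the sum R = v + w = -\frac{8328}{6305} e_{1} + \frac{9716}{1261} e_{2} does the job whenever invertible.
Answer: -\frac{8328}{6305} e_{1} + \frac{9716}{1261} e_{2}


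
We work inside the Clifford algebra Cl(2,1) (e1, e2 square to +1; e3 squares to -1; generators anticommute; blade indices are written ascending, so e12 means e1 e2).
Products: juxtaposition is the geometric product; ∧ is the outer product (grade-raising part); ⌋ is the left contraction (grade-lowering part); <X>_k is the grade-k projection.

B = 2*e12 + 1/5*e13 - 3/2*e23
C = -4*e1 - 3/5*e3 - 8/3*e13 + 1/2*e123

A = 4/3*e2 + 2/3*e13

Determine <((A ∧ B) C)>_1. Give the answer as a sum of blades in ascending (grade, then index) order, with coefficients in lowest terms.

step 1: -4/15*e123
step 2: -2/15 - 32/45*e2 - 4/25*e12 + 16/15*e23
step 3: -32/45*e2
Answer: -32/45*e2


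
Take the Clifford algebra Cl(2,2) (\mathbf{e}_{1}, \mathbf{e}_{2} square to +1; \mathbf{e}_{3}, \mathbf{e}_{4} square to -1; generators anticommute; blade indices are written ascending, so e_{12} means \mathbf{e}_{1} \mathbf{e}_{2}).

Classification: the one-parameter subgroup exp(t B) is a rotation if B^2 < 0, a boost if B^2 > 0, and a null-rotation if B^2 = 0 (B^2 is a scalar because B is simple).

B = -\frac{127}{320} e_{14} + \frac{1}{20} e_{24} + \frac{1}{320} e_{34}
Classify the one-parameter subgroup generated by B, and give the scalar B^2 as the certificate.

B^2 term by term: the squares give (-\frac{127}{320})^2*(e_{14})^2 + (\frac{1}{20})^2*(e_{24})^2 + (\frac{1}{320})^2*(e_{34})^2 = \frac{16129}{102400}*(+1) + \frac{1}{400}*(+1) + \frac{1}{102400}*(-1) = \frac{4}{25} (each basis 2-blade squares to minus the product of its generators' squares); cross terms between blades sharing an index anticommute and cancel. So B^2 = \frac{4}{25}.
Answer: boost, certificate B^2 = \frac{4}{25}. The scalar \frac{4}{25} is the complete invariant here: its sign names the subgroup type.


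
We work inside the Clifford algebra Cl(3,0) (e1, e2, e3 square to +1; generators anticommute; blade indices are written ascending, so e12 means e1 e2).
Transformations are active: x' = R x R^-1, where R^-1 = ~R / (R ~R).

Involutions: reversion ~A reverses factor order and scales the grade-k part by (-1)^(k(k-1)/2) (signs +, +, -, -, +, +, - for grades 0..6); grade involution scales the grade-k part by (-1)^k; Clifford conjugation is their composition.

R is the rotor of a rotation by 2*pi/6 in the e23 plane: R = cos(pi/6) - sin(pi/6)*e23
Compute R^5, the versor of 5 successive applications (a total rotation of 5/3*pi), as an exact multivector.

Rotor phase runs at HALF the rotation angle; powers of one rotor simply add phase, so after 5 steps in e23 the phase is 5*pi/6 = 5*pi/6 and R^5 = cos(5*pi/6) - sin(5*pi/6)*e23.
cos(5*pi/6) = -sqrt(3)/2 and sin(5*pi/6) = 1/2, so R^5 = -sqrt(3)/2 - 1/2*e23. The net rotation is 5/3*pi; the rotor keeps the half-angle phase exactly.
Answer: -sqrt(3)/2 - 1/2*e23


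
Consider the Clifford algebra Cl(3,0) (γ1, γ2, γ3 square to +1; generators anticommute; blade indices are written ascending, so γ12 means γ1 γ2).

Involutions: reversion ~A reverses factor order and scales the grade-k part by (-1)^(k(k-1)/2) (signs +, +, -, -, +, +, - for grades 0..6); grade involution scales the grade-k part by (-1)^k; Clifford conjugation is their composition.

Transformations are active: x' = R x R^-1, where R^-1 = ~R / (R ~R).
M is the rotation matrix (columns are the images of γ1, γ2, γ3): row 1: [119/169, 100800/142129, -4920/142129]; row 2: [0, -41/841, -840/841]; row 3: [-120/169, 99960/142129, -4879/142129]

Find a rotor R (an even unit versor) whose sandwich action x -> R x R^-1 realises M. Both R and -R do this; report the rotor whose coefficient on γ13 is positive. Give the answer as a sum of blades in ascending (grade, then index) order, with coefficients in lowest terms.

Method: write R = a + b12*γ12 + b13*γ13 + b23*γ23 with a^2 + b12^2 + b13^2 + b23^2 = 1 (so R^-1 = ~R). Expanding the columns R e_j ~R gives tr M = 4a^2 - 1 and, from the antisymmetric part, M21 - M12 = -4a*b12, M13 - M31 = 4a*b13, M32 - M23 = -4a*b23.
Here tr M = 88271/142129, so a^2 = (1 + tr M)/4 = 57600/142129 and a = ±240/377. Taking a = 240/377: M21 - M12 = -100800/142129, M13 - M31 = 96000/142129, M32 - M23 = 241920/142129, giving b12 = 105/377, b13 = 100/377, b23 = -252/377, i.e. R = 240/377 + 105/377*γ12 + 100/377*γ13 - 252/377*γ23.
Its γ13 coefficient is already positive.
Answer: 240/377 + 105/377*γ12 + 100/377*γ13 - 252/377*γ23. Note: both R and -R realise this M (trace 88271/142129); the covering map identifies them, and the γ13-coefficient sign is the tie-breaker.


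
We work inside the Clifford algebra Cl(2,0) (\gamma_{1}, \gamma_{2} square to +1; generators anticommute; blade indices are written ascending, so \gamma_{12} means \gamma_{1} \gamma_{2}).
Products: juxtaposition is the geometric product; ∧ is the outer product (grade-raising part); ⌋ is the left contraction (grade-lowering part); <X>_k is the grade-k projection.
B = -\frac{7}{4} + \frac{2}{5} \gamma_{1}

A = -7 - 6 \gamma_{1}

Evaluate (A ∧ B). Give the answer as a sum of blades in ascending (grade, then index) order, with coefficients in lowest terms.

step 1: \frac{49}{4} + \frac{77}{10} \gamma_{1}
Answer: \frac{49}{4} + \frac{77}{10} \gamma_{1}


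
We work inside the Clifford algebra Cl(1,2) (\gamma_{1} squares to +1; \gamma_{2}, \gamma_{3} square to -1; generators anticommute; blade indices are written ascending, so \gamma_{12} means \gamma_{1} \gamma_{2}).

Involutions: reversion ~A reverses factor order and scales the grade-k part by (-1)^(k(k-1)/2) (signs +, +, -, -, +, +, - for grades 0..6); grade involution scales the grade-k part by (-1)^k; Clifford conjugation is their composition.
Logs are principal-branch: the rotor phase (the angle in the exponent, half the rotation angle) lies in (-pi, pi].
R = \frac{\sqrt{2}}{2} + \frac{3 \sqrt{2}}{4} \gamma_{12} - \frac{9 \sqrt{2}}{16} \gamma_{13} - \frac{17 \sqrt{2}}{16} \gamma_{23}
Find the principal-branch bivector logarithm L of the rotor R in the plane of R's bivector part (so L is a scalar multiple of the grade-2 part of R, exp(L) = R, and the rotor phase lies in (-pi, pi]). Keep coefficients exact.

The scalar part of R is \frac{\sqrt{2}}{2}, so the principal-branch rotor phase is pinned; divide the bivector part by its sine to get the unit plane — L is the phase times that plane.
Concretely: cos(phase) = \frac{\sqrt{2}}{2} gives phase = ±\frac{\pi}{4}, and since phase/sin(phase) is even the sign is immaterial: L = (phase/sin(phase)) * <R>_2 = (\frac{\sqrt{2} \pi}{4}) * <R>_2.
Answer: \frac{3 \pi}{8} \gamma_{12} - \frac{9 \pi}{32} \gamma_{13} - \frac{17 \pi}{32} \gamma_{23}


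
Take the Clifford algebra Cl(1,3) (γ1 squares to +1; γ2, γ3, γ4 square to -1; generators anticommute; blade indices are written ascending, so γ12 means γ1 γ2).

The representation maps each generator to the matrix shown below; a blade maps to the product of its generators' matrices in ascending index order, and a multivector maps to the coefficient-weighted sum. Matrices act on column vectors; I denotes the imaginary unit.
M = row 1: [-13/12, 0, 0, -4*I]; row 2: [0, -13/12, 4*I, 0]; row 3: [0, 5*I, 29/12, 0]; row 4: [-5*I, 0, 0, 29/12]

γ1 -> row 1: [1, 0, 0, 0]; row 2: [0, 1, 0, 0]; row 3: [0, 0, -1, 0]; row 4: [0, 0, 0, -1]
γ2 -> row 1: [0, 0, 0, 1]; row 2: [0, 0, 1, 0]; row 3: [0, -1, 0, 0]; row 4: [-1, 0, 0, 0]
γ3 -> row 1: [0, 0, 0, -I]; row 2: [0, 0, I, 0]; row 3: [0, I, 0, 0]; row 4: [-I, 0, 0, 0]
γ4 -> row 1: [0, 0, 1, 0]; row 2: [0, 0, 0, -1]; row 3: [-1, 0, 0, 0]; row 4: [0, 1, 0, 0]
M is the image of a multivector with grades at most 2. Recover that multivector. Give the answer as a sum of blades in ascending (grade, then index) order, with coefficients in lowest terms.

Method: the blade images are trace-orthogonal — tr(rho(e_A) rho(e_B)^-1) = 4 if A = B and 0 otherwise — and rho(e_A)^-1 = (e_A)^2 * rho(e_A) with (e_A)^2 = +1 or -1, so the coefficient of e_A in the preimage is (e_A)^2 * tr(M rho(e_A))/4.
Nonzero projections over blades of grade <= 2: 1: (1)^2 = +1, tr(M 1) = 8/3, coefficient 2/3; γ1: (γ1)^2 = +1, tr(M rho(γ1)) = -7, coefficient -7/4; γ3: (γ3)^2 = -1, tr(M rho(γ3)) = -18, coefficient 9/2; γ13: (γ13)^2 = +1, tr(M rho(γ13)) = -2, coefficient -1/2. Every other blade of grade <= 2 projects to 0.
Answer: 2/3 - 7/4*γ1 + 9/2*γ3 - 1/2*γ13


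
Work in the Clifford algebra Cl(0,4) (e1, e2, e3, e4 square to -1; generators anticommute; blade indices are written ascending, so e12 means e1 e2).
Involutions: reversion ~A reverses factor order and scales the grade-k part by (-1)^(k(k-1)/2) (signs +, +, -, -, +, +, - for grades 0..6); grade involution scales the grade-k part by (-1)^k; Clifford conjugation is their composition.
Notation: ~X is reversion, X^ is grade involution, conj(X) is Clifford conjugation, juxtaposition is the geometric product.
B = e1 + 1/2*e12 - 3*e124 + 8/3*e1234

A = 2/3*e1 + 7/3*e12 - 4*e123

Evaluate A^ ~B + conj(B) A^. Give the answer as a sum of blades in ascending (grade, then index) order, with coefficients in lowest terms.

first term: 11/6 + 2*e2 + 2*e3 + 11/3*e4 - 4*e23 + 2*e24 - 164/9*e34 + 16/9*e234
second term: 1/2 + 8/3*e2 + 2*e3 - 11/3*e4 + 4*e23 - 2*e24 - 164/9*e34 - 16/9*e234
Answer: 7/3 + 14/3*e2 + 4*e3 - 328/9*e34


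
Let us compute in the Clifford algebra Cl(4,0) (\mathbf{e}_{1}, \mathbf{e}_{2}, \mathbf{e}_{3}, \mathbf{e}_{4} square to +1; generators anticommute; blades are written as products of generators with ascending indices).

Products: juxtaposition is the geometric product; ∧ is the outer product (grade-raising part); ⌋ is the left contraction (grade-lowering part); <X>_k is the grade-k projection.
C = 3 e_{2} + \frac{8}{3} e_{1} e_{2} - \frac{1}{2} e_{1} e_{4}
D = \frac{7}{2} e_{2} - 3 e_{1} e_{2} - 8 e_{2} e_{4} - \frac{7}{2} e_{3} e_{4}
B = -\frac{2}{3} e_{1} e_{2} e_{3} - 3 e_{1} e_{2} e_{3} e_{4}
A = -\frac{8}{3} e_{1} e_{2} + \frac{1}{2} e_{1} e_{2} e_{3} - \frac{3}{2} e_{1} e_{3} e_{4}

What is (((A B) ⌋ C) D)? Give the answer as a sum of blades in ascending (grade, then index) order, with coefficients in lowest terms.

step 1: \frac{1}{3} - \frac{9}{2} e_{2} - \frac{16}{9} e_{3} + \frac{3}{2} e_{4} - e_{2} e_{4} - 8 e_{3} e_{4}
step 2: -\frac{27}{2} + \frac{51}{4} e_{1} + e_{2} + \frac{8}{9} e_{1} e_{2} - \frac{1}{6} e_{1} e_{4}
step 3: \frac{37}{6} + \frac{55}{9} e_{1} - \frac{171}{2} e_{2} - 8 e_{4} + \frac{2011}{24} e_{1} e_{2} - \frac{7}{12} e_{1} e_{3} - \frac{64}{9} e_{1} e_{4} + \frac{217}{2} e_{2} e_{4} + \frac{189}{4} e_{3} e_{4} - \frac{1217}{12} e_{1} e_{2} e_{4} - \frac{357}{8} e_{1} e_{3} e_{4} - \frac{7}{2} e_{2} e_{3} e_{4} - \frac{28}{9} e_{1} e_{2} e_{3} e_{4}
Answer: \frac{37}{6} + \frac{55}{9} e_{1} - \frac{171}{2} e_{2} - 8 e_{4} + \frac{2011}{24} e_{1} e_{2} - \frac{7}{12} e_{1} e_{3} - \frac{64}{9} e_{1} e_{4} + \frac{217}{2} e_{2} e_{4} + \frac{189}{4} e_{3} e_{4} - \frac{1217}{12} e_{1} e_{2} e_{4} - \frac{357}{8} e_{1} e_{3} e_{4} - \frac{7}{2} e_{2} e_{3} e_{4} - \frac{28}{9} e_{1} e_{2} e_{3} e_{4}


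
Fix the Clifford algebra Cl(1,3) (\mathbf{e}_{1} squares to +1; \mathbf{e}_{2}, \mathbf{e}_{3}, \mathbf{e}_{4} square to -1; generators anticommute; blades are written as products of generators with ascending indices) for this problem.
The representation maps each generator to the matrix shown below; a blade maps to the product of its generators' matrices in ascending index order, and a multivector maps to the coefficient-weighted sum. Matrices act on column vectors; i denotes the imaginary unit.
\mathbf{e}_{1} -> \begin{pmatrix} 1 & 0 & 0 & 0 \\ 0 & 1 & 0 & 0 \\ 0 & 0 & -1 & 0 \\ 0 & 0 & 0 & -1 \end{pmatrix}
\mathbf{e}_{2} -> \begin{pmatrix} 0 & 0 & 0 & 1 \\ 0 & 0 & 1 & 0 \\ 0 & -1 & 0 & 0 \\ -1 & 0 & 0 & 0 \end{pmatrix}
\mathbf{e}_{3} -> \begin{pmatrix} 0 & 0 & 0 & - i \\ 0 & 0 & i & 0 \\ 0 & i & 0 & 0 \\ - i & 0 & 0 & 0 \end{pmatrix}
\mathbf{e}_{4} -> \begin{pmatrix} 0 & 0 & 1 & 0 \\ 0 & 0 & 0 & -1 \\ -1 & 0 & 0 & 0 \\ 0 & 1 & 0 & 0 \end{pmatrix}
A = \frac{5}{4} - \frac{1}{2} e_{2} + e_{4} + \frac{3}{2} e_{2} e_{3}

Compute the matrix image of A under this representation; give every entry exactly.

Bivector images (products of the table entries): rho(e_{2} e_{3}) = rho(\mathbf{e}_{2})rho(\mathbf{e}_{3}) = \begin{pmatrix} - i & 0 & 0 & 0 \\ 0 & i & 0 & 0 \\ 0 & 0 & - i & 0 \\ 0 & 0 & 0 & i \end{pmatrix}.
M = (\frac{5}{4})*1 + (-\frac{1}{2})*rho(e_{2}) + (1)*rho(e_{4}) + (\frac{3}{2})*rho(e_{2} e_{3}), summed entrywise (1 is the identity matrix):
Answer: \begin{pmatrix} \frac{5}{4} - \frac{3 i}{2} & 0 & 1 & - \frac{1}{2} \\ 0 & \frac{5}{4} + \frac{3 i}{2} & - \frac{1}{2} & -1 \\ -1 & \frac{1}{2} & \frac{5}{4} - \frac{3 i}{2} & 0 \\ \frac{1}{2} & 1 & 0 & \frac{5}{4} + \frac{3 i}{2} \end{pmatrix}


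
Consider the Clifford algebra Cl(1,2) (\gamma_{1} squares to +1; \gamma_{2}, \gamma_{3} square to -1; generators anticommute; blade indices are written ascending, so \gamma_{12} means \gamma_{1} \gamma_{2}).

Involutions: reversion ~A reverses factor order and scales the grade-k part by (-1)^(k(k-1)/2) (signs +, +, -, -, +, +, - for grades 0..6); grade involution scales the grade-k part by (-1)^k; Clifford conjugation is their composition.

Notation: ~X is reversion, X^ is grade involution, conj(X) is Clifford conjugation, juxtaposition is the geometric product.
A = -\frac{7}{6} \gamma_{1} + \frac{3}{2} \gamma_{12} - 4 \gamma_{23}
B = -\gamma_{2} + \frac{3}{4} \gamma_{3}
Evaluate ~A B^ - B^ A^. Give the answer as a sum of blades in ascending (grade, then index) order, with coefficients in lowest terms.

first term: \frac{3}{2} \gamma_{1} + 3 \gamma_{2} + 4 \gamma_{3} - \frac{7}{6} \gamma_{12} + \frac{7}{8} \gamma_{13} + \frac{9}{8} \gamma_{123}
second term: \frac{3}{2} \gamma_{1} + 3 \gamma_{2} + 4 \gamma_{3} - \frac{7}{6} \gamma_{12} + \frac{7}{8} \gamma_{13} - \frac{9}{8} \gamma_{123}
Answer: \frac{9}{4} \gamma_{123}
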